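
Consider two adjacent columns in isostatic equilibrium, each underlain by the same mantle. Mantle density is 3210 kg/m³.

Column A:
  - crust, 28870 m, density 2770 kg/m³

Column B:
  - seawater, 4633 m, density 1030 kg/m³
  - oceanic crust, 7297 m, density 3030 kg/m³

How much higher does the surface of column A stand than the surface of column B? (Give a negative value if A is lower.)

For any compensation level in the mantle, the mantle terms cancel and isostasy reduces to e = (Σt_A − Σt_B) − (Σ(ρt)_A − Σ(ρt)_B) / ρ_m.
Σt_A = 28870 m; Σt_B = 11930 m; Σ(ρt)_A = 79969900; Σ(ρt)_B = 26881900 (in m·kg/m³).
e = (28870 − 11930) − (79969900 − 26881900) / 3210 = 402 m.

402 m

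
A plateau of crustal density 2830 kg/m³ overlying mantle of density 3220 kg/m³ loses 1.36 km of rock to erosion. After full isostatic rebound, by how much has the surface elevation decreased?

0.165 km

Rebound u = e ρ_c/ρ_m = 1.36 km × 2830/3220 = 1.195 km.
Net surface drop = e − u = 1.36 km − 1.195 km = e (ρ_m − ρ_c)/ρ_m = 0.165 km.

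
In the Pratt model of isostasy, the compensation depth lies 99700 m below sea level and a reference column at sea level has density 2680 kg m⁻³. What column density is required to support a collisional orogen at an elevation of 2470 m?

2620 kg m⁻³

Pratt balance: ρ_ref D = ρ (D + h).
ρ = ρ_ref D/(D + h) = 2680 × 99700 m/(99700 m + 2470 m) = 2620 kg m⁻³.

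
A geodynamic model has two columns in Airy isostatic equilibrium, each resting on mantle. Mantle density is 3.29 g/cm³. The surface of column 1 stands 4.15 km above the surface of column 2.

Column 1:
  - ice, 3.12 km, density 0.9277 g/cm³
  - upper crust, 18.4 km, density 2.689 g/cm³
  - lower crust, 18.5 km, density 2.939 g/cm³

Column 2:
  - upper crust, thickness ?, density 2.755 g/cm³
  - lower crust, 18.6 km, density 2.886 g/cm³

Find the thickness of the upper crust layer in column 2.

7.02 km

Take the compensation level at the base of the deeper column (depth z_c below the surface of column 1) and equate Σ ρ_i t_i down to z_c; mantle fills any gap and the z_c terms cancel.
Column 1: 3.12×0.9277 + 18.4×2.689 + 18.5×2.939 + (z_c − 40.02)×3.29
Column 2: 4.15×0 + x×2.755 + 18.6×2.886 + (z_c − 4.15 − 18.6 − x)×3.29
The z_c×3.29 term appears on both sides and cancels. Collect the known terms of each column as K = Σ(ρt)_known − 3.29 × (depth of known layers): K_1 = 106.743524 − 3.29×40.02 = −24.922276; K_2 = 53.6796 − 3.29×(4.15 + 18.6) = −21.1679.
Balance: K_1 = K_2 − x×(3.29 − 2.755), so x = (K_2 − K_1)/(3.29 − 2.755) = 3.75438/0.535 = 7.02 km.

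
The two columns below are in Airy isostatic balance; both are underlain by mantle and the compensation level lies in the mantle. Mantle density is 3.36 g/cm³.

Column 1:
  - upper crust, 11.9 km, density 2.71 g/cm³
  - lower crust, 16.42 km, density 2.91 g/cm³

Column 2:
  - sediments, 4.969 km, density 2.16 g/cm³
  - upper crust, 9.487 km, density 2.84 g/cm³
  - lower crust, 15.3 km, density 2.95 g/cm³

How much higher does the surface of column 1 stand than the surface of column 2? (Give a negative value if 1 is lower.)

For any compensation level in the mantle, the mantle terms cancel and isostasy reduces to e = (Σt_1 − Σt_2) − (Σ(ρt)_1 − Σ(ρt)_2) / ρ_m.
Σt_1 = 28.32 km; Σt_2 = 29.756 km; Σ(ρt)_1 = 80.0312; Σ(ρt)_2 = 82.81112 (in km·g/cm³).
e = (28.32 − 29.756) − (80.0312 − 82.81112) / 3.36 = −0.609 km.

−0.609 km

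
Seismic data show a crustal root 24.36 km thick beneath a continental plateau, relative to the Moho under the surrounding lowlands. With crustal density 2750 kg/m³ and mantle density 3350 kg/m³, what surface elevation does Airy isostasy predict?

Balancing pressure at the compensation depth: ρ_c h = (ρ_m − ρ_c) r.
h = r (ρ_m − ρ_c) / ρ_c = 24.36 km × (3350 − 2750) / 2750 = 5.31 km.

5.31 km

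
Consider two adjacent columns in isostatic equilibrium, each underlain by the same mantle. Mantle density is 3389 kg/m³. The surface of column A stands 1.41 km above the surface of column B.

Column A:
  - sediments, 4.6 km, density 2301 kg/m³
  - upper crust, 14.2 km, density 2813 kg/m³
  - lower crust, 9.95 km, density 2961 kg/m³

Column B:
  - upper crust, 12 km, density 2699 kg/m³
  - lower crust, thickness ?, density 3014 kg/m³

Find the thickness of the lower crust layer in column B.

11.7 km

Take the compensation level at the base of the deeper column (depth z_c below the surface of column A) and equate Σ ρ_i t_i down to z_c; mantle fills any gap and the z_c terms cancel.
Column A: 4.6×2301 + 14.2×2813 + 9.95×2961 + (z_c − 28.75)×3389
Column B: 1.41×0 + 12×2699 + x×3014 + (z_c − 1.41 − 12 − x)×3389
The z_c×3389 term appears on both sides and cancels. Collect the known terms of each column as K = Σ(ρt)_known − 3389 × (depth of known layers): K_A = 79991.15 − 3389×28.75 = −17442.6; K_B = 32388 − 3389×(1.41 + 12) = −13058.49.
Balance: K_A = K_B − x×(3389 − 3014), so x = (K_B − K_A)/(3389 − 3014) = 4384.11/375 = 11.7 km.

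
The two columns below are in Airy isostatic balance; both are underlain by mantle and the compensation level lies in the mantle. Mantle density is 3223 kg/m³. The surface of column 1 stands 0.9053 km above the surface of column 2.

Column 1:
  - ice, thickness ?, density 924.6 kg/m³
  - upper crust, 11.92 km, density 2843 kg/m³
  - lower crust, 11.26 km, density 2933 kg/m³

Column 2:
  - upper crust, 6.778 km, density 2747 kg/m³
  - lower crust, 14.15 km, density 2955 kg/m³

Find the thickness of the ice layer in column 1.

Take the compensation level at the base of the deeper column (depth z_c below the surface of column 1) and equate Σ ρ_i t_i down to z_c; mantle fills any gap and the z_c terms cancel.
Column 1: x×924.6 + 11.92×2843 + 11.26×2933 + (z_c − 23.18 − x)×3223
Column 2: 0.9053×0 + 6.778×2747 + 14.15×2955 + (z_c − 0.9053 − 20.928)×3223
The z_c×3223 term appears on both sides and cancels. Collect the known terms of each column as K = Σ(ρt)_known − 3223 × (depth of known layers): K_1 = 66914.14 − 3223×23.18 = −7795; K_2 = 60432.416 − 3223×(0.9053 + 20.928) = −9936.3099.
Balance: K_1 − x×(3223 − 924.6) = K_2, so x = (K_1 − K_2)/(3223 − 924.6) = 2141.31/2298.4 = 0.932 km.

0.932 km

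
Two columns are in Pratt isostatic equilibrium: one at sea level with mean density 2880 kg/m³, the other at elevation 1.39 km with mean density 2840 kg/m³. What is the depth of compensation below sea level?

98.7 km

ρ_ref D = ρ (D + h) → D (ρ_ref − ρ) = ρ h.
D = ρ h/(ρ_ref − ρ) = 2840 × 1.39 km/(2880 − 2840) = 98.7 km.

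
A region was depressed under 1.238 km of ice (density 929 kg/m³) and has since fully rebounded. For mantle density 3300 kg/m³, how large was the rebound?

Removing the load lets mantle flow back in; uplift u satisfies ρ_ice t = ρ_m u.
u = t ρ_ice/ρ_m = 1.238 km × 929/3300 = 0.349 km.

0.349 km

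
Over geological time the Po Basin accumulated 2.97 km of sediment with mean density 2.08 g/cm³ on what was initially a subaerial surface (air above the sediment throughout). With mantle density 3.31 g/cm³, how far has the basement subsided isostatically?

1.87 km

Subaerial load: s = t ρ_sed / ρ_m = 2.97 km × 2.08/3.31 = 1.87 km.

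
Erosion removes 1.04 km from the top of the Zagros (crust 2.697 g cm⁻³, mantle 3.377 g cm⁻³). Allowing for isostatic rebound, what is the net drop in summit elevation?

Rebound u = e ρ_c/ρ_m = 1.04 km × 2.697/3.377 = 0.8306 km.
Net surface drop = e − u = 1.04 km − 0.8306 km = e (ρ_m − ρ_c)/ρ_m = 0.209 km.

0.209 km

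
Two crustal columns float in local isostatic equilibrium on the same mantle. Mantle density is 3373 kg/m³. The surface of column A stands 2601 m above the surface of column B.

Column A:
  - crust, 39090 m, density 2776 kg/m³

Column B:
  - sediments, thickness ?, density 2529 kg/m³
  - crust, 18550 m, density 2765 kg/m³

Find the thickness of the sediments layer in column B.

3890 m

Take the compensation level at the base of the deeper column (depth z_c below the surface of column A) and equate Σ ρ_i t_i down to z_c; mantle fills any gap and the z_c terms cancel.
Column A: 39090×2776 + (z_c − 39090)×3373
Column B: 2601×0 + x×2529 + 18550×2765 + (z_c − 2601 − 18550 − x)×3373
The z_c×3373 term appears on both sides and cancels. Collect the known terms of each column as K = Σ(ρt)_known − 3373 × (depth of known layers): K_A = 108513840 − 3373×39090 = −23336730; K_B = 51290750 − 3373×(2601 + 18550) = −20051573.
Balance: K_A = K_B − x×(3373 − 2529), so x = (K_B − K_A)/(3373 − 2529) = 3285160/844 = 3890 m.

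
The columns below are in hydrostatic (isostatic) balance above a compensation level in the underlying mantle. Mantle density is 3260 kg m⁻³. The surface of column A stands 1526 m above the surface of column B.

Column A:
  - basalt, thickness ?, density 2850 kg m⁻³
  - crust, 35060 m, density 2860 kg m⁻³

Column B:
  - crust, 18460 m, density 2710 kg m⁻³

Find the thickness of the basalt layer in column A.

2690 m

Take the compensation level at the base of the deeper column (depth z_c below the surface of column A) and equate Σ ρ_i t_i down to z_c; mantle fills any gap and the z_c terms cancel.
Column A: x×2850 + 35060×2860 + (z_c − 35060 − x)×3260
Column B: 1526×0 + 18460×2710 + (z_c − 1526 − 18460)×3260
The z_c×3260 term appears on both sides and cancels. Collect the known terms of each column as K = Σ(ρt)_known − 3260 × (depth of known layers): K_A = 100271600 − 3260×35060 = −14024000; K_B = 50026600 − 3260×(1526 + 18460) = −15127760.
Balance: K_A − x×(3260 − 2850) = K_B, so x = (K_A − K_B)/(3260 − 2850) = 1103760/410 = 2690 m.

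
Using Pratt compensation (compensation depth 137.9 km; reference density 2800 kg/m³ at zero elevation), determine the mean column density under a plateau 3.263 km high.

2740 kg/m³

Pratt balance: ρ_ref D = ρ (D + h).
ρ = ρ_ref D/(D + h) = 2800 × 137.9 km/(137.9 km + 3.263 km) = 2740 kg/m³.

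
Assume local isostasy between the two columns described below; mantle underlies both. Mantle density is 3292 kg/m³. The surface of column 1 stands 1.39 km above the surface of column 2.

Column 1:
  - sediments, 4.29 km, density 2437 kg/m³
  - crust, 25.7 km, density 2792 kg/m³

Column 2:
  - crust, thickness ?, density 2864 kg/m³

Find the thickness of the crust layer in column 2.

27.9 km

Take the compensation level at the base of the deeper column (depth z_c below the surface of column 1) and equate Σ ρ_i t_i down to z_c; mantle fills any gap and the z_c terms cancel.
Column 1: 4.29×2437 + 25.7×2792 + (z_c − 29.99)×3292
Column 2: 1.39×0 + x×2864 + (z_c − 1.39 − 0 − x)×3292
The z_c×3292 term appears on both sides and cancels. Collect the known terms of each column as K = Σ(ρt)_known − 3292 × (depth of known layers): K_1 = 82209.13 − 3292×29.99 = −16517.95; K_2 = 0 − 3292×(1.39 + 0) = −4575.88.
Balance: K_1 = K_2 − x×(3292 − 2864), so x = (K_2 − K_1)/(3292 − 2864) = 11942.1/428 = 27.9 km.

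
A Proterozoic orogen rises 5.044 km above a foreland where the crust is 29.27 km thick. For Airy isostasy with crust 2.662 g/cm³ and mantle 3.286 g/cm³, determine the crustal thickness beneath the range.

55.8 km

Root depth r = h ρ_c / (ρ_m − ρ_c) = 5.044 km × 2.662 / 0.624 = 21.52 km.
Total thickness = T + h + r = 29.27 km + 5.044 km + 21.52 km = 55.8 km.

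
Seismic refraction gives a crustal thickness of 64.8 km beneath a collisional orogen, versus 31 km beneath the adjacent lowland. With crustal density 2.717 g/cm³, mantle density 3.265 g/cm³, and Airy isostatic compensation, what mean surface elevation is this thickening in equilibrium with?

5.67 km

Excess crust Δ = 64.8 km − 31 km = 33.8 km, split between elevation h and root r with h + r = Δ.
Airy balance ρ_c h = (ρ_m − ρ_c) r gives r = h ρ_c/(ρ_m − ρ_c), so h (1 + ρ_c/(ρ_m − ρ_c)) = Δ, i.e. h = Δ (ρ_m − ρ_c)/ρ_m.
h = 33.8 km × 0.548/3.265 = 5.67 km.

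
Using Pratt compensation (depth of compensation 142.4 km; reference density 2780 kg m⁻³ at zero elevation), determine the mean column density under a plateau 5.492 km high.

Pratt balance: ρ_ref D = ρ (D + h).
ρ = ρ_ref D/(D + h) = 2780 × 142.4 km/(142.4 km + 5.492 km) = 2680 kg m⁻³.

2680 kg m⁻³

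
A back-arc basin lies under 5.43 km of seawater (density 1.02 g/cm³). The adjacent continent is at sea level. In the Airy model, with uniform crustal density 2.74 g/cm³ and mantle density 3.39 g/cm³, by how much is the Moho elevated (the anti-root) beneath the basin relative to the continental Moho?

14.4 km

Equating mass per unit area of the two columns: replacing crust with seawater at the top is compensated by replacing crust with mantle at the base: d (ρ_c − ρ_w) = a (ρ_m − ρ_c).
a = d (ρ_c − ρ_w)/(ρ_m − ρ_c) = 5.43 km × 1.72/0.65 = 14.4 km.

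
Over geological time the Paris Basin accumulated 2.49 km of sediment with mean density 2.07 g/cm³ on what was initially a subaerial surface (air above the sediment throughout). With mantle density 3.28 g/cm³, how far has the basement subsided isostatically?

1.57 km

Subaerial load: s = t ρ_sed / ρ_m = 2.49 km × 2.07/3.28 = 1.57 km.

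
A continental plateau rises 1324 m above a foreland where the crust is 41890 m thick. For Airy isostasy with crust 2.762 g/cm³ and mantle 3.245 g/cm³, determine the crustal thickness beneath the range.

Root depth r = h ρ_c / (ρ_m − ρ_c) = 1324 m × 2.762 / 0.483 = 7571 m.
Total thickness = T + h + r = 41890 m + 1324 m + 7571 m = 50800 m.

50800 m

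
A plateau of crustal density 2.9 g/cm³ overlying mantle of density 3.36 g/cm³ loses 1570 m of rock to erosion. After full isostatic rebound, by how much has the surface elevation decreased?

215 m

Rebound u = e ρ_c/ρ_m = 1570 m × 2.9/3.36 = 1355 m.
Net surface drop = e − u = 1570 m − 1355 m = e (ρ_m − ρ_c)/ρ_m = 215 m.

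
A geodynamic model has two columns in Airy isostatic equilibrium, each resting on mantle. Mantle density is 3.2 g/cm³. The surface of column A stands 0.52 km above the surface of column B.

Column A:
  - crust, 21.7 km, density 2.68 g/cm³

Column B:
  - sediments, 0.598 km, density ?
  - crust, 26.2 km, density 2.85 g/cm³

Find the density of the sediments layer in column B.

Take the compensation level at the base of the deeper column (depth z_c below the surface of column A) and equate Σ ρ_i t_i down to z_c; mantle fills any gap and the z_c terms cancel.
Column A: 21.7×2.68 + (z_c − 21.7)×3.2
Column B: 0.52×0 + 0.598×ρ + 26.2×2.85 + (z_c − 0.52 − 26.798)×3.2
The z_c×3.2 term appears on both sides and cancels. Collect the known terms of each column as K = Σ(ρt)_known − 3.2 × (depth of known layers): K_A = 58.156 − 3.2×21.7 = −11.284; K_B = 74.67 − 3.2×(0.52 + 26.798) = −12.7476.
Balance: K_A = K_B + 0.598×ρ, so ρ = (K_A − K_B)/0.598 = 1.4636/0.598 = 2.45 g/cm³.

2.45 g/cm³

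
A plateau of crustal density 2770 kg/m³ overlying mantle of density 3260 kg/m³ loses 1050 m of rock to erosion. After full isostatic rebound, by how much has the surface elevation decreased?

Rebound u = e ρ_c/ρ_m = 1050 m × 2770/3260 = 892.2 m.
Net surface drop = e − u = 1050 m − 892.2 m = e (ρ_m − ρ_c)/ρ_m = 158 m.

158 m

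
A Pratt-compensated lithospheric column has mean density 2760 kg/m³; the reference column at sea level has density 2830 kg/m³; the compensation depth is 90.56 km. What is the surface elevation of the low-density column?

2.3 km

ρ_ref D = ρ (D + h) → h = D (ρ_ref − ρ)/ρ.
h = 90.56 km × (2830 − 2760)/2760 = 2.3 km.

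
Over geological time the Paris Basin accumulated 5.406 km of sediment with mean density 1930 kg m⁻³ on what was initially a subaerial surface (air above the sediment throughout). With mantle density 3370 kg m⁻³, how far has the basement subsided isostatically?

Subaerial load: s = t ρ_sed / ρ_m = 5.406 km × 1930/3370 = 3.1 km.

3.1 km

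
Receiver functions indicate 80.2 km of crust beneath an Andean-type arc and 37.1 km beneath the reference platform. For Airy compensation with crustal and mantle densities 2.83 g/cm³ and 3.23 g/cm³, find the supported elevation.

5.34 km

Excess crust Δ = 80.2 km − 37.1 km = 43.1 km, split between elevation h and root r with h + r = Δ.
Airy balance ρ_c h = (ρ_m − ρ_c) r gives r = h ρ_c/(ρ_m − ρ_c), so h (1 + ρ_c/(ρ_m − ρ_c)) = Δ, i.e. h = Δ (ρ_m − ρ_c)/ρ_m.
h = 43.1 km × 0.4/3.23 = 5.34 km.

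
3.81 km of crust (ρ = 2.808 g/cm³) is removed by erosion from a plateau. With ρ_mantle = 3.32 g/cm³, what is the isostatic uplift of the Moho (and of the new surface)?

3.22 km

Unloading: uplift u = e ρ_c/ρ_m = 3.81 km × 2.808/3.32 = 3.22 km.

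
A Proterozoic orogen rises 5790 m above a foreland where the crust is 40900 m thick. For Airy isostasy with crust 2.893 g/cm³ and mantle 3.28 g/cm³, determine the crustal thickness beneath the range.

Root depth r = h ρ_c / (ρ_m − ρ_c) = 5790 m × 2.893 / 0.387 = 43280 m.
Total thickness = T + h + r = 40900 m + 5790 m + 43280 m = 90000 m.

90000 m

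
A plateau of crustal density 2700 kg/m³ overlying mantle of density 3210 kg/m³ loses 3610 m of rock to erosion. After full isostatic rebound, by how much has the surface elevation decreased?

574 m

Rebound u = e ρ_c/ρ_m = 3610 m × 2700/3210 = 3036 m.
Net surface drop = e − u = 3610 m − 3036 m = e (ρ_m − ρ_c)/ρ_m = 574 m.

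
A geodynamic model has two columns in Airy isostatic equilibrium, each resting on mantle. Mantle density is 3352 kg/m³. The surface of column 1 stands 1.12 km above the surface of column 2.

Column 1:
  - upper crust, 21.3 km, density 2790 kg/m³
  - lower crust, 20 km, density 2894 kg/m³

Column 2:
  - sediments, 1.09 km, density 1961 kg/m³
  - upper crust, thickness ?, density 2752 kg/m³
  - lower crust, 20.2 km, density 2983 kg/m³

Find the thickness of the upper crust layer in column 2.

Take the compensation level at the base of the deeper column (depth z_c below the surface of column 1) and equate Σ ρ_i t_i down to z_c; mantle fills any gap and the z_c terms cancel.
Column 1: 21.3×2790 + 20×2894 + (z_c − 41.3)×3352
Column 2: 1.12×0 + 1.09×1961 + x×2752 + 20.2×2983 + (z_c − 1.12 − 21.29 − x)×3352
The z_c×3352 term appears on both sides and cancels. Collect the known terms of each column as K = Σ(ρt)_known − 3352 × (depth of known layers): K_1 = 117307 − 3352×41.3 = −21130.6; K_2 = 62394.09 − 3352×(1.12 + 21.29) = −12724.23.
Balance: K_1 = K_2 − x×(3352 − 2752), so x = (K_2 − K_1)/(3352 − 2752) = 8406.37/600 = 14 km.

14 km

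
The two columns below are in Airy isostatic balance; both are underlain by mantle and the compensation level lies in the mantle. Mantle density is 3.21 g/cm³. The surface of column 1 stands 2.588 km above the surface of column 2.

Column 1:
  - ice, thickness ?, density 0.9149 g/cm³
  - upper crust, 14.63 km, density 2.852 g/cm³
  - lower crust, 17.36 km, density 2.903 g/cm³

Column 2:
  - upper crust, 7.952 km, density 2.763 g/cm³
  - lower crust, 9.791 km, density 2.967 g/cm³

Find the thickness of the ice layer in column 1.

Take the compensation level at the base of the deeper column (depth z_c below the surface of column 1) and equate Σ ρ_i t_i down to z_c; mantle fills any gap and the z_c terms cancel.
Column 1: x×0.9149 + 14.63×2.852 + 17.36×2.903 + (z_c − 31.99 − x)×3.21
Column 2: 2.588×0 + 7.952×2.763 + 9.791×2.967 + (z_c − 2.588 − 17.743)×3.21
The z_c×3.21 term appears on both sides and cancels. Collect the known terms of each column as K = Σ(ρt)_known − 3.21 × (depth of known layers): K_1 = 92.12084 − 3.21×31.99 = −10.56706; K_2 = 51.021273 − 3.21×(2.588 + 17.743) = −14.241237.
Balance: K_1 − x×(3.21 − 0.9149) = K_2, so x = (K_1 − K_2)/(3.21 − 0.9149) = 3.67418/2.2951 = 1.6 km.

1.6 km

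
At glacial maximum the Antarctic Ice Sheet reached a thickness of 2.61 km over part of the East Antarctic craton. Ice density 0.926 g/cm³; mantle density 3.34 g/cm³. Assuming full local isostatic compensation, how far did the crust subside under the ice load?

Balancing pressure at the compensation depth: the ice load ρ_ice t is balanced by mantle displaced below, ρ_m s.
s = t ρ_ice / ρ_m = 2.61 km × 0.926/3.34 = 0.724 km.

0.724 km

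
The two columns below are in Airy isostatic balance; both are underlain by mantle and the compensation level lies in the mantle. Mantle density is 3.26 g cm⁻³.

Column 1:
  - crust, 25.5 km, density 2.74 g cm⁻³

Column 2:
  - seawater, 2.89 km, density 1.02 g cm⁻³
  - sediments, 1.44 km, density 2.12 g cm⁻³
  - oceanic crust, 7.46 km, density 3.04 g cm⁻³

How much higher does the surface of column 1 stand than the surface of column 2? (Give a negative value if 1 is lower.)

For any compensation level in the mantle, the mantle terms cancel and isostasy reduces to e = (Σt_1 − Σt_2) − (Σ(ρt)_1 − Σ(ρt)_2) / ρ_m.
Σt_1 = 25.5 km; Σt_2 = 11.79 km; Σ(ρt)_1 = 69.87; Σ(ρt)_2 = 28.679 (in km·g cm⁻³).
e = (25.5 − 11.79) − (69.87 − 28.679) / 3.26 = 1.07 km.

1.07 km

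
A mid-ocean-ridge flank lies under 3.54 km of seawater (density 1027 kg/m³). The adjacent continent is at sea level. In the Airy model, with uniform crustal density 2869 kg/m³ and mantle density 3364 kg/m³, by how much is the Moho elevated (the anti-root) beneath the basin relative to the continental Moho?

Balancing pressure at the compensation depth: replacing crust with seawater at the top is compensated by replacing crust with mantle at the base: d (ρ_c − ρ_w) = a (ρ_m − ρ_c).
a = d (ρ_c − ρ_w)/(ρ_m − ρ_c) = 3.54 km × 1842/495 = 13.2 km.

13.2 km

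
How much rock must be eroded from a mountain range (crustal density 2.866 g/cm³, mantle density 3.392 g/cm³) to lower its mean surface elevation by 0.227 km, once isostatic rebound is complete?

1.46 km

Net drop Δ = e − u = e − e ρ_c/ρ_m = e (ρ_m − ρ_c)/ρ_m.
e = Δ ρ_m/(ρ_m − ρ_c) = 0.227 km × 3.392/0.526 = 1.46 km.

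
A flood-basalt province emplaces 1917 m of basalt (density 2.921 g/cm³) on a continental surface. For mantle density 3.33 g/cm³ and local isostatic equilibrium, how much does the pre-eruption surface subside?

1680 m

Subaerial loading: s = t ρ_load / ρ_m.
s = 1917 m × 2.921/3.33 = 1680 m.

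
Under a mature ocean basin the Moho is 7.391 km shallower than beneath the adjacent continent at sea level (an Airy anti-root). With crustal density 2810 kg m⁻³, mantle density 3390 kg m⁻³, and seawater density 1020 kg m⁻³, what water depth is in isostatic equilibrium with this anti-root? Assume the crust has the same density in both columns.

2.39 km

Replacing a thickness d of crust by seawater at the top must be balanced by replacing crust with mantle at the base: d (ρ_c − ρ_w) = a (ρ_m − ρ_c).
d = a (ρ_m − ρ_c)/(ρ_c − ρ_w) = 7.391 km × 580/1790 = 2.39 km.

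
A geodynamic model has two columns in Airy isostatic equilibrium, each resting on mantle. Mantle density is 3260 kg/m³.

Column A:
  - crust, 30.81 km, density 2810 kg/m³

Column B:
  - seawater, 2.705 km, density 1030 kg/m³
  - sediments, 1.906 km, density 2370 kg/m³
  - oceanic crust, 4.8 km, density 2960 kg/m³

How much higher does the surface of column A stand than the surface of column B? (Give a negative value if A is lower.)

For any compensation level in the mantle, the mantle terms cancel and isostasy reduces to e = (Σt_A − Σt_B) − (Σ(ρt)_A − Σ(ρt)_B) / ρ_m.
Σt_A = 30.81 km; Σt_B = 9.411 km; Σ(ρt)_A = 86576.1; Σ(ρt)_B = 21511.37 (in km·kg/m³).
e = (30.81 − 9.411) − (86576.1 − 21511.37) / 3260 = 1.44 km.

1.44 km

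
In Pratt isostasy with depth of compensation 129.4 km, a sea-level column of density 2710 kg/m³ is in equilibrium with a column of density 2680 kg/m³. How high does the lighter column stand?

1.45 km

ρ_ref D = ρ (D + h) → h = D (ρ_ref − ρ)/ρ.
h = 129.4 km × (2710 − 2680)/2680 = 1.45 km.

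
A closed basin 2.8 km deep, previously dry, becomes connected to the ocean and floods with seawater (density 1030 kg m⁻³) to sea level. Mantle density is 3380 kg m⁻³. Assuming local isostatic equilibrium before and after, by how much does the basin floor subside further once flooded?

1.23 km

After flooding the water column is d + s deep. Its weight must equal the weight of mantle displaced by the extra subsidence s: (d + s) ρ_w = s ρ_m.
s = d ρ_w / (ρ_m − ρ_w) = 2.8 km × 1030/(3380 − 1030) = 1.23 km.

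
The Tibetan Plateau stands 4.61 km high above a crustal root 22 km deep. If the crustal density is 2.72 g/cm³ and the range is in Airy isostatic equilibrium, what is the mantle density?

Airy balance: ρ_c h = (ρ_m − ρ_c) r → ρ_m = ρ_c (1 + h/r).
ρ_m = 2.72 × (1 + 4.61 km/22 km) = 3.29 g/cm³.

3.29 g/cm³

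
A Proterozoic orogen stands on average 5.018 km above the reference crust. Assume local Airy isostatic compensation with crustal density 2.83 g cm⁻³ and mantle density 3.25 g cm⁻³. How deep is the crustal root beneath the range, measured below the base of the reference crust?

33.8 km

Isostatic balance requires: the weight of the topography is balanced by the buoyancy of the root, ρ_c h = (ρ_m − ρ_c) r.
r = h · ρ_c / (ρ_m − ρ_c) = 5.018 km × 2.83 / (3.25 − 2.83) = 33.8 km.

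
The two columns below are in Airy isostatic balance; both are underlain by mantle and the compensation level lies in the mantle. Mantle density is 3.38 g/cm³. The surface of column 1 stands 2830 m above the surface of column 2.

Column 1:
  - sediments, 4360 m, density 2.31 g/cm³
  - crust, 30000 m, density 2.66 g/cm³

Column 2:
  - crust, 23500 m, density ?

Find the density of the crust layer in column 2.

2.67 g/cm³

Take the compensation level at the base of the deeper column (depth z_c below the surface of column 1) and equate Σ ρ_i t_i down to z_c; mantle fills any gap and the z_c terms cancel.
Column 1: 4360×2.31 + 30000×2.66 + (z_c − 34360)×3.38
Column 2: 2830×0 + 23500×ρ + (z_c − 2830 − 23500)×3.38
The z_c×3.38 term appears on both sides and cancels. Collect the known terms of each column as K = Σ(ρt)_known − 3.38 × (depth of known layers): K_1 = 89871.6 − 3.38×34360 = −26265.2; K_2 = 0 − 3.38×(2830 + 23500) = −88995.4.
Balance: K_1 = K_2 + 23500×ρ, so ρ = (K_1 − K_2)/23500 = 62730.2/23500 = 2.67 g/cm³.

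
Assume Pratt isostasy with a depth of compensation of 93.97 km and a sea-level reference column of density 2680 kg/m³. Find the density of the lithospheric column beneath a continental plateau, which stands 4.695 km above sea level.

Pratt balance: ρ_ref D = ρ (D + h).
ρ = ρ_ref D/(D + h) = 2680 × 93.97 km/(93.97 km + 4.695 km) = 2550 kg/m³.

2550 kg/m³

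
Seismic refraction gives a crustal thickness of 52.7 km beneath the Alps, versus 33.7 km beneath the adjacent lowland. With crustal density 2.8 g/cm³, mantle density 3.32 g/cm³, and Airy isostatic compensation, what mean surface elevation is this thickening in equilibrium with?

2.98 km

Excess crust Δ = 52.7 km − 33.7 km = 19 km, split between elevation h and root r with h + r = Δ.
Airy balance ρ_c h = (ρ_m − ρ_c) r gives r = h ρ_c/(ρ_m − ρ_c), so h (1 + ρ_c/(ρ_m − ρ_c)) = Δ, i.e. h = Δ (ρ_m − ρ_c)/ρ_m.
h = 19 km × 0.52/3.32 = 2.98 km.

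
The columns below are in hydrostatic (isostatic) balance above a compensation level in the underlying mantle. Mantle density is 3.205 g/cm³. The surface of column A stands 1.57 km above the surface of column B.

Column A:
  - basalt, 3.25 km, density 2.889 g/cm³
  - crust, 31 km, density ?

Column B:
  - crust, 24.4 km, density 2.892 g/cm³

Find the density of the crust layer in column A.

2.83 g/cm³

Take the compensation level at the base of the deeper column (depth z_c below the surface of column A) and equate Σ ρ_i t_i down to z_c; mantle fills any gap and the z_c terms cancel.
Column A: 3.25×2.889 + 31×ρ + (z_c − 34.25)×3.205
Column B: 1.57×0 + 24.4×2.892 + (z_c − 1.57 − 24.4)×3.205
The z_c×3.205 term appears on both sides and cancels. Collect the known terms of each column as K = Σ(ρt)_known − 3.205 × (depth of known layers): K_A = 9.38925 − 3.205×34.25 = −100.382; K_B = 70.5648 − 3.205×(1.57 + 24.4) = −12.66905.
Balance: K_A + 31×ρ = K_B, so ρ = (K_B − K_A)/31 = 87.7129/31 = 2.83 g/cm³.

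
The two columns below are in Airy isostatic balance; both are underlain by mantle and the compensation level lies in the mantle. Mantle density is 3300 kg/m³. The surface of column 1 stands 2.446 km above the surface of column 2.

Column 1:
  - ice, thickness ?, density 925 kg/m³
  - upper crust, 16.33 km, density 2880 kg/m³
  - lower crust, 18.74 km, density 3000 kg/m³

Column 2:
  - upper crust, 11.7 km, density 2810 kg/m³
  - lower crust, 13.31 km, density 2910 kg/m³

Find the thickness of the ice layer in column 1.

2.74 km

Take the compensation level at the base of the deeper column (depth z_c below the surface of column 1) and equate Σ ρ_i t_i down to z_c; mantle fills any gap and the z_c terms cancel.
Column 1: x×925 + 16.33×2880 + 18.74×3000 + (z_c − 35.07 − x)×3300
Column 2: 2.446×0 + 11.7×2810 + 13.31×2910 + (z_c − 2.446 − 25.01)×3300
The z_c×3300 term appears on both sides and cancels. Collect the known terms of each column as K = Σ(ρt)_known − 3300 × (depth of known layers): K_1 = 103250.4 − 3300×35.07 = −12480.6; K_2 = 71609.1 − 3300×(2.446 + 25.01) = −18995.7.
Balance: K_1 − x×(3300 − 925) = K_2, so x = (K_1 − K_2)/(3300 − 925) = 6515.1/2375 = 2.74 km.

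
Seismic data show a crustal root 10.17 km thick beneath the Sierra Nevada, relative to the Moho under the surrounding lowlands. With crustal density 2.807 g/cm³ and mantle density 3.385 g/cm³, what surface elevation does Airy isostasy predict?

2.09 km

Isostatic balance requires: ρ_c h = (ρ_m − ρ_c) r.
h = r (ρ_m − ρ_c) / ρ_c = 10.17 km × (3.385 − 2.807) / 2.807 = 2.09 km.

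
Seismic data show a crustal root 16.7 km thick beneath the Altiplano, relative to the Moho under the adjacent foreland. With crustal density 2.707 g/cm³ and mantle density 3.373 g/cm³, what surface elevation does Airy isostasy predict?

4.11 km

For local isostatic compensation: ρ_c h = (ρ_m − ρ_c) r.
h = r (ρ_m − ρ_c) / ρ_c = 16.7 km × (3.373 − 2.707) / 2.707 = 4.11 km.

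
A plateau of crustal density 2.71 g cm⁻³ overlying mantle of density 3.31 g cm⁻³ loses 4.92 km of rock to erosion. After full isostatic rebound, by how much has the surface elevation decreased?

Rebound u = e ρ_c/ρ_m = 4.92 km × 2.71/3.31 = 4.028 km.
Net surface drop = e − u = 4.92 km − 4.028 km = e (ρ_m − ρ_c)/ρ_m = 0.892 km.

0.892 km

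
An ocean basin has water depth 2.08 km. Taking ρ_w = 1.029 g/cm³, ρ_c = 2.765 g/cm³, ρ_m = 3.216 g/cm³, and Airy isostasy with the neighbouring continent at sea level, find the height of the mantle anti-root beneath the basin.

8.01 km

Balancing pressure at the compensation depth: replacing crust with seawater at the top is compensated by replacing crust with mantle at the base: d (ρ_c − ρ_w) = a (ρ_m − ρ_c).
a = d (ρ_c − ρ_w)/(ρ_m − ρ_c) = 2.08 km × 1.736/0.451 = 8.01 km.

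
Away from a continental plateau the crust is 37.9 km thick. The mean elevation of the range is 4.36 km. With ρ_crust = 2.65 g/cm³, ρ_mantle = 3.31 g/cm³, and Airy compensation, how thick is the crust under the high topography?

59.8 km

Root depth r = h ρ_c / (ρ_m − ρ_c) = 4.36 km × 2.65 / 0.66 = 17.51 km.
Total thickness = T + h + r = 37.9 km + 4.36 km + 17.51 km = 59.8 km.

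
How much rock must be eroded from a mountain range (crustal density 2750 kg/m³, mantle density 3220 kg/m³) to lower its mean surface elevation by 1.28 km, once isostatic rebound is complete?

Net drop Δ = e − u = e − e ρ_c/ρ_m = e (ρ_m − ρ_c)/ρ_m.
e = Δ ρ_m/(ρ_m − ρ_c) = 1.28 km × 3220/470 = 8.77 km.

8.77 km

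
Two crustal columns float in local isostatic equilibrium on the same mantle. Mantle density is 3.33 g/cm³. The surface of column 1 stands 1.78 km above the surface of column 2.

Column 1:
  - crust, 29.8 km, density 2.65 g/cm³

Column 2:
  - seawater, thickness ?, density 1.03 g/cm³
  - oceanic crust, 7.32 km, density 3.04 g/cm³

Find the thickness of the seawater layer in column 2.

5.31 km

Take the compensation level at the base of the deeper column (depth z_c below the surface of column 1) and equate Σ ρ_i t_i down to z_c; mantle fills any gap and the z_c terms cancel.
Column 1: 29.8×2.65 + (z_c − 29.8)×3.33
Column 2: 1.78×0 + x×1.03 + 7.32×3.04 + (z_c − 1.78 − 7.32 − x)×3.33
The z_c×3.33 term appears on both sides and cancels. Collect the known terms of each column as K = Σ(ρt)_known − 3.33 × (depth of known layers): K_1 = 78.97 − 3.33×29.8 = −20.264; K_2 = 22.2528 − 3.33×(1.78 + 7.32) = −8.0502.
Balance: K_1 = K_2 − x×(3.33 − 1.03), so x = (K_2 − K_1)/(3.33 − 1.03) = 12.2138/2.3 = 5.31 km.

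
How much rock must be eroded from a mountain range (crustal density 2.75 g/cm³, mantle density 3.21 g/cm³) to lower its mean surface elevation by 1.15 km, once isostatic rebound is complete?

Net drop Δ = e − u = e − e ρ_c/ρ_m = e (ρ_m − ρ_c)/ρ_m.
e = Δ ρ_m/(ρ_m − ρ_c) = 1.15 km × 3.21/0.46 = 8.03 km.

8.03 km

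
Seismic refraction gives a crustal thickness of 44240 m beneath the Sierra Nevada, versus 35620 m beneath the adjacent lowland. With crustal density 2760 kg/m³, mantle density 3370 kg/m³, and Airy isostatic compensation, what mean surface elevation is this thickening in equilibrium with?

Excess crust Δ = 44240 m − 35620 m = 8620 m, split between elevation h and root r with h + r = Δ.
Airy balance ρ_c h = (ρ_m − ρ_c) r gives r = h ρ_c/(ρ_m − ρ_c), so h (1 + ρ_c/(ρ_m − ρ_c)) = Δ, i.e. h = Δ (ρ_m − ρ_c)/ρ_m.
h = 8620 m × 610/3370 = 1560 m.

1560 m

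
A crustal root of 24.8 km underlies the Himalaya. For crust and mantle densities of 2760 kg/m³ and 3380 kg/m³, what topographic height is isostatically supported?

By Archimedes' principle applied to the lithosphere: ρ_c h = (ρ_m − ρ_c) r.
h = r (ρ_m − ρ_c) / ρ_c = 24.8 km × (3380 − 2760) / 2760 = 5.57 km.

5.57 km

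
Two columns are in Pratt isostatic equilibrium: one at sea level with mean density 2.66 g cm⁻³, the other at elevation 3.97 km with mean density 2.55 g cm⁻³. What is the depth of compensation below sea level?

92 km

ρ_ref D = ρ (D + h) → D (ρ_ref − ρ) = ρ h.
D = ρ h/(ρ_ref − ρ) = 2.55 × 3.97 km/(2.66 − 2.55) = 92 km.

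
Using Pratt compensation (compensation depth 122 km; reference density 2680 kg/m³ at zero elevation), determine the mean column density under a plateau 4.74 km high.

2580 kg/m³

Pratt balance: ρ_ref D = ρ (D + h).
ρ = ρ_ref D/(D + h) = 2680 × 122 km/(122 km + 4.74 km) = 2580 kg/m³.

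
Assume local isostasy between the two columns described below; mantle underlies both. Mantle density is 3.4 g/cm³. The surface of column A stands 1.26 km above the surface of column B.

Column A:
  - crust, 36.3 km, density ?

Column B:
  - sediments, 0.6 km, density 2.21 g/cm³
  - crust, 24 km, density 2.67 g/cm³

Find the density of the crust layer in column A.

2.78 g/cm³

Take the compensation level at the base of the deeper column (depth z_c below the surface of column A) and equate Σ ρ_i t_i down to z_c; mantle fills any gap and the z_c terms cancel.
Column A: 36.3×ρ + (z_c − 36.3)×3.4
Column B: 1.26×0 + 0.6×2.21 + 24×2.67 + (z_c − 1.26 − 24.6)×3.4
The z_c×3.4 term appears on both sides and cancels. Collect the known terms of each column as K = Σ(ρt)_known − 3.4 × (depth of known layers): K_A = 0 − 3.4×36.3 = −123.42; K_B = 65.406 − 3.4×(1.26 + 24.6) = −22.518.
Balance: K_A + 36.3×ρ = K_B, so ρ = (K_B − K_A)/36.3 = 100.902/36.3 = 2.78 g/cm³.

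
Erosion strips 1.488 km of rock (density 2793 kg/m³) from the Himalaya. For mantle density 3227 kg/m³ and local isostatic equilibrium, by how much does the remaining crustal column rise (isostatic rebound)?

Unloading: uplift u = e ρ_c/ρ_m = 1.488 km × 2793/3227 = 1.29 km.

1.29 km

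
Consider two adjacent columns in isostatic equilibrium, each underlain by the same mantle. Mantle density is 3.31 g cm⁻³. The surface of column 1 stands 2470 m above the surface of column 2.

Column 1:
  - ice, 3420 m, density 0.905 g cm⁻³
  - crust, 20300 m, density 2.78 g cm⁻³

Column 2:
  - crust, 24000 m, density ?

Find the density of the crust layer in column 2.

Take the compensation level at the base of the deeper column (depth z_c below the surface of column 1) and equate Σ ρ_i t_i down to z_c; mantle fills any gap and the z_c terms cancel.
Column 1: 3420×0.905 + 20300×2.78 + (z_c − 23720)×3.31
Column 2: 2470×0 + 24000×ρ + (z_c − 2470 − 24000)×3.31
The z_c×3.31 term appears on both sides and cancels. Collect the known terms of each column as K = Σ(ρt)_known − 3.31 × (depth of known layers): K_1 = 59529.1 − 3.31×23720 = −18984.1; K_2 = 0 − 3.31×(2470 + 24000) = −87615.7.
Balance: K_1 = K_2 + 24000×ρ, so ρ = (K_1 − K_2)/24000 = 68631.6/24000 = 2.86 g cm⁻³.

2.86 g cm⁻³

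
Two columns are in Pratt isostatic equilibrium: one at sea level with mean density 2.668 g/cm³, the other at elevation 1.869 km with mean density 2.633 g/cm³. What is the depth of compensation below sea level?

ρ_ref D = ρ (D + h) → D (ρ_ref − ρ) = ρ h.
D = ρ h/(ρ_ref − ρ) = 2.633 × 1.869 km/(2.668 − 2.633) = 141 km.

141 km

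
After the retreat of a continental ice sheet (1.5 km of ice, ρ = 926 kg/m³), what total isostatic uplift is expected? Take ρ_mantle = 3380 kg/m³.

0.411 km

Removing the load lets mantle flow back in; uplift u satisfies ρ_ice t = ρ_m u.
u = t ρ_ice/ρ_m = 1.5 km × 926/3380 = 0.411 km.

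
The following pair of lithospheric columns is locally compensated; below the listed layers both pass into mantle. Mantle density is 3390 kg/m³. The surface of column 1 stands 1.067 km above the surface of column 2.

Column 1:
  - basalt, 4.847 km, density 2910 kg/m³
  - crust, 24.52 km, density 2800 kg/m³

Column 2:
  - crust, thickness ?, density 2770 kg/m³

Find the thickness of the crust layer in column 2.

21.3 km

Take the compensation level at the base of the deeper column (depth z_c below the surface of column 1) and equate Σ ρ_i t_i down to z_c; mantle fills any gap and the z_c terms cancel.
Column 1: 4.847×2910 + 24.52×2800 + (z_c − 29.367)×3390
Column 2: 1.067×0 + x×2770 + (z_c − 1.067 − 0 − x)×3390
The z_c×3390 term appears on both sides and cancels. Collect the known terms of each column as K = Σ(ρt)_known − 3390 × (depth of known layers): K_1 = 82760.77 − 3390×29.367 = −16793.36; K_2 = 0 − 3390×(1.067 + 0) = −3617.13.
Balance: K_1 = K_2 − x×(3390 − 2770), so x = (K_2 − K_1)/(3390 − 2770) = 13176.2/620 = 21.3 km.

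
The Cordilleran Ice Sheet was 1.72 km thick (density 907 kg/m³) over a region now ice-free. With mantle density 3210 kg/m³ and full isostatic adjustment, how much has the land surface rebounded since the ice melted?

Removing the load lets mantle flow back in; uplift u satisfies ρ_ice t = ρ_m u.
u = t ρ_ice/ρ_m = 1.72 km × 907/3210 = 0.486 km.

0.486 km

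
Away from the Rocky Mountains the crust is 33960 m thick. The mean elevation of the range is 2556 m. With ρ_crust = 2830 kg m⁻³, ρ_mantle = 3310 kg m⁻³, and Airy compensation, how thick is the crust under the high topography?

51600 m

Root depth r = h ρ_c / (ρ_m − ρ_c) = 2556 m × 2830 / 480 = 15070 m.
Total thickness = T + h + r = 33960 m + 2556 m + 15070 m = 51600 m.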